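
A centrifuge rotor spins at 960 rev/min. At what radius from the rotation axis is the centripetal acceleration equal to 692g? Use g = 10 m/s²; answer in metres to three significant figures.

ω = 960 rev/min × 2π/60 = 100.5 rad/s.
a_c = ω²r = 692g ⇒ r = 692 × 10.0 / (100.5)² = 6920/10110 = 0.6847 m.

0.685 m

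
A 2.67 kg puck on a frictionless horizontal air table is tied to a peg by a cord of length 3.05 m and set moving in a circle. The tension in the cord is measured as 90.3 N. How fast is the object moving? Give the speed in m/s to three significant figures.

T = m v²/r ⇒ v = √(T r / m) = √(90.3 × 3.05 / 2.67) = √103.2 = 10.16 m/s.

10.2 m/s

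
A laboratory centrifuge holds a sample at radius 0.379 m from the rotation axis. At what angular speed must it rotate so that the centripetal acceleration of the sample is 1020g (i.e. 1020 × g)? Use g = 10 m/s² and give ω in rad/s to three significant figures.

164 rad/s

Centripetal acceleration a_c = ω²r. Setting ω²r = 1020g:
ω = √(1020g / r) = √(1020 × 10.0 / 0.379) = √26910 = 164.1 rad/s.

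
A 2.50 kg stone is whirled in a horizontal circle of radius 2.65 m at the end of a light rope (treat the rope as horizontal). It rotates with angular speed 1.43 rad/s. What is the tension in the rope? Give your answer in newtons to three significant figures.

v = ωr = 1.43 × 2.65 = 3.790 m/s.
The tension is the only horizontal force, so it supplies the full centripetal force: T = m v²/r = 2.50 × (3.790)²/2.65 = 2.50 × 14.36/2.65 = 13.55 N.

13.5 N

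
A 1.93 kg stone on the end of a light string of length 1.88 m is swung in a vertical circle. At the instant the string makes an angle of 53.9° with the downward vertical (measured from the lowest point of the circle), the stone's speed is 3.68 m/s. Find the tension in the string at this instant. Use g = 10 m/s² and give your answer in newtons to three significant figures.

Take the radial direction toward the centre of the circle as positive. The component of the weight along the string toward the centre is −mg cos φ (φ measured from the bottom), so Newton's second law along the string gives T − mg cos φ = m v²/r.
cos 53.9° = 0.5892, so T = m(v²/r + g cos φ) = 1.93 × ((3.68)²/1.88 + 10.0 × 0.5892) = 1.93 × (7.203 + (5.892)) = 1.93 × 13.10 = 25.27 N.

25.3 N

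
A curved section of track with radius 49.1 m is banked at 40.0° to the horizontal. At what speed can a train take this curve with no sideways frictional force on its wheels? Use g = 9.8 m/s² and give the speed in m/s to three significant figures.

20.1 m/s

On a frictionless banked curve, N sinθ = mv²/r and N cosθ = mg, so tanθ = v²/(rg).
v = √(r g tanθ) = √(49.1 × 9.8 × tan 40.0°) = √(49.1 × 9.8 × 0.8391) = √403.8 = 20.09 m/s.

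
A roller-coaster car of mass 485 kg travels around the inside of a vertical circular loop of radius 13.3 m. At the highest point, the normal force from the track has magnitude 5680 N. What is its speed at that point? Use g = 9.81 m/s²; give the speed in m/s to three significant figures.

At the top, N + mg = mv²/r, so v = √(r(N/m + g)) = √(13.3 × (5680/485 + 9.81)) = √(13.3 × 21.52) = √286.2 = 16.92 m/s.

16.9 m/s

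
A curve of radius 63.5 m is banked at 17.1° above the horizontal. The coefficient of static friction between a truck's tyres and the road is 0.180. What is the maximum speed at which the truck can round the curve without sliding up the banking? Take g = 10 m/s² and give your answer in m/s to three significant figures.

18.1 m/s

At the maximum speed, friction acts down the slope at its limiting value f = μN. Radially (horizontal, toward centre): N sinθ + μN cosθ = mv²/r. Vertically: N cosθ − μN sinθ = mg.
Dividing: v² = r g (sinθ + μcosθ)/(cosθ − μsinθ).
sinθ + μcosθ = 0.2940 + 0.180×0.9558 = 0.4661; cosθ − μsinθ = 0.9558 − 0.180×0.2940 = 0.9029.
v² = 63.5 × 10.0 × 0.4661/0.9029 = 327.8 m²/s², so v = 18.11 m/s.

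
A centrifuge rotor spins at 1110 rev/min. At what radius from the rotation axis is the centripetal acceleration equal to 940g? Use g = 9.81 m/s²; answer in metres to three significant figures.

ω = 1110 rev/min × 2π/60 = 116.2 rad/s.
a_c = ω²r = 940g ⇒ r = 940 × 9.81 / (116.2)² = 9221/13510 = 0.6825 m.

0.682 m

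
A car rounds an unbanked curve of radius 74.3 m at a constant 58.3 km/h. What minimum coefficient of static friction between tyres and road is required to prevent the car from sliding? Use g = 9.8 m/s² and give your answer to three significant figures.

v = 58.3/3.6 = 16.19 m/s.
Friction provides the centripetal force: μ_s m g = m v²/r, so μ_s = v²/(g r) = (16.19)²/(9.8 × 74.3) = 262.3/728.1 = 0.3602.

0.360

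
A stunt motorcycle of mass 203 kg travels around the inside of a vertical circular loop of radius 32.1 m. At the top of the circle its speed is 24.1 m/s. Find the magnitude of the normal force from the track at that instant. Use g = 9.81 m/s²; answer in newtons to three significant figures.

1680 N

At the top, both N and the weight mg point inward (toward the centre), so N + mg = mv²/r.
N = m(v²/r − g) = 203 × ((24.1)²/32.1 − 9.81) = 203 × (18.09 − 9.81) = 203 × 8.284 = 1682 N.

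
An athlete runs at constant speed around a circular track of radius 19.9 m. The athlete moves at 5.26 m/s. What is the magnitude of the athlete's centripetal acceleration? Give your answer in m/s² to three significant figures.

a_c = v²/r = (5.260)²/19.9 = 27.67/19.9 = 1.390 m/s².

1.39 m/s²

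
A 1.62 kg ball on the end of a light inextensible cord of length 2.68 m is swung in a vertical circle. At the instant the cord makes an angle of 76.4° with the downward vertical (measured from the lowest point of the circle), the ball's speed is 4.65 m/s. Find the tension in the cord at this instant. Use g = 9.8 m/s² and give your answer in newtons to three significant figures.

Take the radial direction toward the centre of the circle as positive. The component of the weight along the string toward the centre is −mg cos φ (φ measured from the bottom), so Newton's second law along the string gives T − mg cos φ = m v²/r.
cos 76.4° = 0.2351, so T = m(v²/r + g cos φ) = 1.62 × ((4.65)²/2.68 + 9.8 × 0.2351) = 1.62 × (8.068 + (2.304)) = 1.62 × 10.37 = 16.80 N.

16.8 N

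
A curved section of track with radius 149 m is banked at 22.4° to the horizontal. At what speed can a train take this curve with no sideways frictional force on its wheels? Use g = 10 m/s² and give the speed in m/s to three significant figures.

On a frictionless banked curve, N sinθ = mv²/r and N cosθ = mg, so tanθ = v²/(rg).
v = √(r g tanθ) = √(149 × 10.0 × tan 22.4°) = √(149 × 10.0 × 0.4122) = √614.1 = 24.78 m/s.

24.8 m/s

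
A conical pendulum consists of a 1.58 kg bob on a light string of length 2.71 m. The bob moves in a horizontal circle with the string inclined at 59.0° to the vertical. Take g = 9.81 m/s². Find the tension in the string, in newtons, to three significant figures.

Vertically the bob has no acceleration, so T cosθ = mg.
T = mg/cosθ = 1.58 × 9.81 / cos 59.0° = 15.50/0.5150 = 30.09 N.

30.1 N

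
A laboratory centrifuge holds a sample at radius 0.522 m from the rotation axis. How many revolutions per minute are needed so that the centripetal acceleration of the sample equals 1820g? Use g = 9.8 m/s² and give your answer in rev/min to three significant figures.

1770 rev/min

Require ω²r = 1820g, so ω = √(1820 × 9.8/0.522) = 184.8 rad/s.
In rev/min: ω × 60/(2π) = 184.8 × 60/(2π) = 1765 rev/min.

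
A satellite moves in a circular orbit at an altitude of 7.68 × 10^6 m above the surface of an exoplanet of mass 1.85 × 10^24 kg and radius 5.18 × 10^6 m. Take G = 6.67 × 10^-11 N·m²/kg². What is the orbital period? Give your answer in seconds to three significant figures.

r = R + h = 5.18 × 10^6 + 7.68 × 10^6 = 1.286 × 10^7 m. Gravity provides the centripetal force: G M m / r² = m v² / r ⇒ v = √(GM/r) = 3098 m/s.
T = 2πr/v = 2π × 1.286 × 10^7 / 3098 = 26090 s.

26100 s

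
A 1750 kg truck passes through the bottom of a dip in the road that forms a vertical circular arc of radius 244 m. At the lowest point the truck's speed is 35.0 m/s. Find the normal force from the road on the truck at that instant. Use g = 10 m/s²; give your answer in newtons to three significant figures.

At the lowest point, N points up (toward the centre) and the weight mg points down (away from the centre), so the net inward force is N − mg = mv²/r.
N = m(v²/r + g) = 1750 × ((35.0)²/244 + 10.0) = 1750 × (5.020 + 10.0) = 1750 × 15.02 = 26290 N.

26300 N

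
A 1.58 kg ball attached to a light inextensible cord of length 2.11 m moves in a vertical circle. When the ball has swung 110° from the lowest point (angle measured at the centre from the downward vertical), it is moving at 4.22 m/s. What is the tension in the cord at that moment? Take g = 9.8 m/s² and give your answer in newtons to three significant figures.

Take the radial direction toward the centre of the circle as positive. The component of the weight along the string toward the centre is −mg cos φ (φ measured from the bottom), so Newton's second law along the string gives T − mg cos φ = m v²/r.
cos 110° = -0.3420, so T = m(v²/r + g cos φ) = 1.58 × ((4.22)²/2.11 + 9.8 × -0.3420) = 1.58 × (8.440 + (-3.352)) = 1.58 × 5.088 = 8.039 N.

8.04 N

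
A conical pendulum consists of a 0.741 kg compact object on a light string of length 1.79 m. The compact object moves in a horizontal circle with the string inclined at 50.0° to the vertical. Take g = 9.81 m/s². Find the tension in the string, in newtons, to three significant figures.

11.3 N

Vertically the bob has no acceleration, so T cosθ = mg.
T = mg/cosθ = 0.741 × 9.81 / cos 50.0° = 7.269/0.6428 = 11.31 N.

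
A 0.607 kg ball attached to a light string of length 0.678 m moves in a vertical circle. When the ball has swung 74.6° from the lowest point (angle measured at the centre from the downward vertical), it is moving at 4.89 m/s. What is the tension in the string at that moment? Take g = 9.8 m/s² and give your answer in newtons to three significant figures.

Take the radial direction toward the centre of the circle as positive. The component of the weight along the string toward the centre is −mg cos φ (φ measured from the bottom), so Newton's second law along the string gives T − mg cos φ = m v²/r.
cos 74.6° = 0.2656, so T = m(v²/r + g cos φ) = 0.607 × ((4.89)²/0.678 + 9.8 × 0.2656) = 0.607 × (35.27 + (2.602)) = 0.607 × 37.87 = 22.99 N.

23.0 N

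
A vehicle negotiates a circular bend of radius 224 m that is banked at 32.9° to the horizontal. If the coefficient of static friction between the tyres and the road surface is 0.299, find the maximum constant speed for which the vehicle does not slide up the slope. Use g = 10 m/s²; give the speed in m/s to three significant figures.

At the maximum speed, friction acts down the slope at its limiting value f = μN. Radially (horizontal, toward centre): N sinθ + μN cosθ = mv²/r. Vertically: N cosθ − μN sinθ = mg.
Dividing: v² = r g (sinθ + μcosθ)/(cosθ − μsinθ).
sinθ + μcosθ = 0.5432 + 0.299×0.8396 = 0.7942; cosθ − μsinθ = 0.8396 − 0.299×0.5432 = 0.6772.
v² = 224 × 10.0 × 0.7942/0.6772 = 2627 m²/s², so v = 51.25 m/s.

51.3 m/s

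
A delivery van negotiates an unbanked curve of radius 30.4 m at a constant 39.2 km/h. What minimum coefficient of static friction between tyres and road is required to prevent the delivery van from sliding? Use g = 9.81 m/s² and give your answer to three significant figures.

v = 39.2/3.6 = 10.89 m/s.
Friction provides the centripetal force: μ_s m g = m v²/r, so μ_s = v²/(g r) = (10.89)²/(9.81 × 30.4) = 118.6/298.2 = 0.3976.

0.398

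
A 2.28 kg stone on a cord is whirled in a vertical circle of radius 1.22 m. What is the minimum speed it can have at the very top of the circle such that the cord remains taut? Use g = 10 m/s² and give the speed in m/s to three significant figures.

At the highest point the centre is directly below, so both the weight and T act inward: T + mg = mv²/r.
At minimum speed T → 0, so mg = mv_min²/r ⇒ v_min = √(g r) = √(10.0 × 1.22) = 3.493 m/s.

3.49 m/s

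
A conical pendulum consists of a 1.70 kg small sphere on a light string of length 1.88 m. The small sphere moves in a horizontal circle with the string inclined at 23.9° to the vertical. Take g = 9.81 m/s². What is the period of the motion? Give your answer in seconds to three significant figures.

r = L sinθ = 0.7617 m. From T sinθ = mω²r and T cosθ = mg: tanθ = ω²r/g, so ω² = g tanθ / r = g/(L cosθ).
ω = √(g/(L cosθ)) = √(9.81/(1.88 × 0.9143)) = √5.707 = 2.389 rad/s.
Period = 2π/ω = 2.630 s.

2.63 s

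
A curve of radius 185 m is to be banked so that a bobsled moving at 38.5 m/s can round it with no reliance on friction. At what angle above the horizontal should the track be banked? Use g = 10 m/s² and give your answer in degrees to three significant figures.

With no friction, the horizontal component of the normal force provides the centripetal force: N sinθ = mv²/r, while N cosθ = mg vertically.
Dividing: tanθ = v²/(r g) = (38.5)²/(185 × 10.0) = 1482/1850 = 0.8012.
θ = arctan(0.8012) = 38.70°.

38.7°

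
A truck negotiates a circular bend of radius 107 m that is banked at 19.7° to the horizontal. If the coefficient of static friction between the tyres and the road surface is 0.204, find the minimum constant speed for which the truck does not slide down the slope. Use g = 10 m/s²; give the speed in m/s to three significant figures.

At the minimum speed, friction acts up the slope at its limiting value f = μN. Radially (horizontal, toward centre): N sinθ − μN cosθ = mv²/r. Vertically: N cosθ + μN sinθ = mg.
Dividing: v² = r g (sinθ − μcosθ)/(cosθ + μsinθ).
sinθ − μcosθ = 0.3371 − 0.204×0.9415 = 0.1450; cosθ + μsinθ = 0.9415 + 0.204×0.3371 = 1.010.
v² = 107 × 10.0 × 0.1450/1.010 = 153.6 m²/s², so v = 12.39 m/s.

12.4 m/s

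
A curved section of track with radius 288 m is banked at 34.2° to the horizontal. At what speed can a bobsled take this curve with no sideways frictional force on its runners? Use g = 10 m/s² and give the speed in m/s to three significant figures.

44.2 m/s

On a frictionless banked curve, N sinθ = mv²/r and N cosθ = mg, so tanθ = v²/(rg).
v = √(r g tanθ) = √(288 × 10.0 × tan 34.2°) = √(288 × 10.0 × 0.6796) = √1957 = 44.24 m/s.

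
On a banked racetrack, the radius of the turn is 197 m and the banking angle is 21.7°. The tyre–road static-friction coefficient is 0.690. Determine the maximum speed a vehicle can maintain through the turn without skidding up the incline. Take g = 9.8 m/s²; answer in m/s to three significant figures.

53.8 m/s

At the maximum speed, friction acts down the slope at its limiting value f = μN. Radially (horizontal, toward centre): N sinθ + μN cosθ = mv²/r. Vertically: N cosθ − μN sinθ = mg.
Dividing: v² = r g (sinθ + μcosθ)/(cosθ − μsinθ).
sinθ + μcosθ = 0.3697 + 0.690×0.9291 = 1.011; cosθ − μsinθ = 0.9291 − 0.690×0.3697 = 0.6740.
v² = 197 × 9.8 × 1.011/0.6740 = 2895 m²/s², so v = 53.81 m/s.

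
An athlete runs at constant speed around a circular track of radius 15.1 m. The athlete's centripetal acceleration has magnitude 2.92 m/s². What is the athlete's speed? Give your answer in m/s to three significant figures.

a_c = v²/r ⇒ v = √(a_c · r) = √(2.92 × 15.1) = √44.09 = 6.640 m/s.

6.64 m/s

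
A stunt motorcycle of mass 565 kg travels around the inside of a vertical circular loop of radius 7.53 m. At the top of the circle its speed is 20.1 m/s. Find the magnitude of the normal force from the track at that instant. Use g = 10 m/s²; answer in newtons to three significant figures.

24700 N

At the top, both N and the weight mg point inward (toward the centre), so N + mg = mv²/r.
N = m(v²/r − g) = 565 × ((20.1)²/7.53 − 10.0) = 565 × (53.65 − 10.0) = 565 × 43.65 = 24660 N.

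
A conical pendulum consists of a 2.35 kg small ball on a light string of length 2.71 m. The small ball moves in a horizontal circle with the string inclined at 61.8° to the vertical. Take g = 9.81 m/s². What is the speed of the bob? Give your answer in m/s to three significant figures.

The radius of the circle is r = L sinθ = 2.71 × sin 61.8° = 2.388 m.
Horizontally T sinθ = mv²/r and vertically T cosθ = mg, so tanθ = v²/(rg).
v = √(r g tanθ) = √(2.388 × 9.81 × 1.865) = √43.70 = 6.610 m/s.

6.61 m/s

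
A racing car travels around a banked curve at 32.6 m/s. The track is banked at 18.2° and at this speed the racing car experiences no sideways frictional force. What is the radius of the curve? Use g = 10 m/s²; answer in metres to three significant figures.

Frictionless banking: tanθ = v²/(rg), so r = v²/(g tanθ).
r = (32.6)²/(10.0 × tan 18.2°) = 1063/(10.0 × 0.3288) = 1063/3.288 = 323.2 m.

323 m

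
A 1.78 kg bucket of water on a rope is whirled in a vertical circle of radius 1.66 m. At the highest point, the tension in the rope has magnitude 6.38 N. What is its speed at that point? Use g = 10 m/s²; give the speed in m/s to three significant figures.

4.75 m/s

At the top, T + mg = mv²/r, so v = √(r(T/m + g)) = √(1.66 × (6.38/1.78 + 10.0)) = √(1.66 × 13.58) = √22.55 = 4.749 m/s.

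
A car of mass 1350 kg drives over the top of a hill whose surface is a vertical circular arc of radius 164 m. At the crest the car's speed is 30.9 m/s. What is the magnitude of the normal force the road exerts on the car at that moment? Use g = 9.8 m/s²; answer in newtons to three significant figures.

At the crest the centripetal acceleration points downward (toward the centre of the arc), so mg − N = mv²/r.
N = m(g − v²/r) = 1350 × (9.8 − (30.9)²/164) = 1350 × (9.8 − 5.822) = 1350 × 3.978 = 5370 N.

5370 N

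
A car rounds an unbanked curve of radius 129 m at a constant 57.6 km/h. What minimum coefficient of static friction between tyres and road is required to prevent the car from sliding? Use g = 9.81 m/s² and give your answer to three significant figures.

0.202

v = 57.6/3.6 = 16.00 m/s.
Friction provides the centripetal force: μ_s m g = m v²/r, so μ_s = v²/(g r) = (16.00)²/(9.81 × 129) = 256.0/1265 = 0.2023.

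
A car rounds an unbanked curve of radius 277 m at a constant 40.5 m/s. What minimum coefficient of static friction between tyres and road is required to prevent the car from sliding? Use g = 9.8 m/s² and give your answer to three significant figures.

Friction provides the centripetal force: μ_s m g = m v²/r, so μ_s = v²/(g r) = (40.50)²/(9.8 × 277) = 1640/2715 = 0.6042.

0.604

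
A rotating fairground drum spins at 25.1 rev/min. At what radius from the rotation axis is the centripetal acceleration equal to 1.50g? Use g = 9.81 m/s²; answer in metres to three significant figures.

2.13 m

ω = 25.1 rev/min × 2π/60 = 2.628 rad/s.
a_c = ω²r = 1.50g ⇒ r = 1.50 × 9.81 / (2.628)² = 14.72/6.909 = 2.130 m.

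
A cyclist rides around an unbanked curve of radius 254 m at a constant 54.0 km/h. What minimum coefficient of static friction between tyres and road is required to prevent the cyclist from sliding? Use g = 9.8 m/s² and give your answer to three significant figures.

v = 54.0/3.6 = 15.00 m/s.
Friction provides the centripetal force: μ_s m g = m v²/r, so μ_s = v²/(g r) = (15.00)²/(9.8 × 254) = 225.0/2489 = 0.09039.

0.0904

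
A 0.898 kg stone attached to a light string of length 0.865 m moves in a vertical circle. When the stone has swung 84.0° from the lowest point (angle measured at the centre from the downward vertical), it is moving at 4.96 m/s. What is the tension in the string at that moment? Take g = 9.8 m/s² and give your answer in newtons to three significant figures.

Take the radial direction toward the centre of the circle as positive. The component of the weight along the string toward the centre is −mg cos φ (φ measured from the bottom), so Newton's second law along the string gives T − mg cos φ = m v²/r.
cos 84.0° = 0.1045, so T = m(v²/r + g cos φ) = 0.898 × ((4.96)²/0.865 + 9.8 × 0.1045) = 0.898 × (28.44 + (1.024)) = 0.898 × 29.47 = 26.46 N.

26.5 N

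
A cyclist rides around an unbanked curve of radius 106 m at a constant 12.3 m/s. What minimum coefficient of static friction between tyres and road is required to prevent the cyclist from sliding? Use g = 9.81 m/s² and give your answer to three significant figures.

Friction provides the centripetal force: μ_s m g = m v²/r, so μ_s = v²/(g r) = (12.30)²/(9.81 × 106) = 151.3/1040 = 0.1455.

0.145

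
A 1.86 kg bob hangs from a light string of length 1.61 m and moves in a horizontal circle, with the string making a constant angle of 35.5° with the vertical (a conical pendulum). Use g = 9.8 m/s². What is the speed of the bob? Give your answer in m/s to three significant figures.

2.56 m/s

The radius of the circle is r = L sinθ = 1.61 × sin 35.5° = 0.9349 m.
Horizontally T sinθ = mv²/r and vertically T cosθ = mg, so tanθ = v²/(rg).
v = √(r g tanθ) = √(0.9349 × 9.8 × 0.7133) = √6.535 = 2.556 m/s.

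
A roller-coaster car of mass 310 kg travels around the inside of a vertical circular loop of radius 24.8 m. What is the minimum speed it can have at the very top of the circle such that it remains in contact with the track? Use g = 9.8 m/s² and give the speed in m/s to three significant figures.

At the top, both weight mg and N point toward the centre: N + mg = mv²/r.
At minimum speed N → 0, so mg = mv_min²/r ⇒ v_min = √(g r) = √(9.8 × 24.8) = 15.59 m/s.

15.6 m/s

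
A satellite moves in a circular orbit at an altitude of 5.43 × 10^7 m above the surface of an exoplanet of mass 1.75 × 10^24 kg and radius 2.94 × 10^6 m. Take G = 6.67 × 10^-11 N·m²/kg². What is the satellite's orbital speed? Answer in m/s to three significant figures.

Orbital radius r = R + h = 2.94 × 10^6 + 5.43 × 10^7 = 5.724 × 10^7 m.
Gravity supplies the centripetal force: G M m / r² = m v² / r, so v = √(GM/r).
v = √(6.67 × 10^-11 × 1.75 × 10^24 / 5.724 × 10^7) = √(2.039 × 10^6) = 1428 m/s.

1430 m/s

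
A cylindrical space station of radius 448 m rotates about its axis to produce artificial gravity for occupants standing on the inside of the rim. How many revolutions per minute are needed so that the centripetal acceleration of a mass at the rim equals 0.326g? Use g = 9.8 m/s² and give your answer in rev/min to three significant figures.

0.806 rev/min

Require ω²r = 0.326g, so ω = √(0.326 × 9.8/448) = 0.08445 rad/s.
In rev/min: ω × 60/(2π) = 0.08445 × 60/(2π) = 0.8064 rev/min.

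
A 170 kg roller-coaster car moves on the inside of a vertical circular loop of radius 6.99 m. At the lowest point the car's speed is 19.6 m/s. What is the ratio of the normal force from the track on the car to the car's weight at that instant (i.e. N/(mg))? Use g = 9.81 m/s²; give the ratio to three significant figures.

6.60

At the bottom, N − mg = mv²/r, so N = m(v²/r + g) and N/(mg) = v²/(rg) + 1 = (19.6)²/(6.99 × 9.81) + 1 = 5.602 + 1 = 6.602.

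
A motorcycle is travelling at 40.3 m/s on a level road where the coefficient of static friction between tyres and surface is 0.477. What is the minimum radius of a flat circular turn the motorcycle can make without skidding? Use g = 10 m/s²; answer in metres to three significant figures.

At the limit, μ_s m g = m v²/r, so r_min = v²/(μ_s g) = (40.3)²/(0.477 × 10.0) = 1624/4.770 = 340.5 m.

340 m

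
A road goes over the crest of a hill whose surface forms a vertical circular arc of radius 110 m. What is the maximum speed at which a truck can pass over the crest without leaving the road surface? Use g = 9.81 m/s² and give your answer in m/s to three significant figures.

32.8 m/s

At the crest the centre of the circle is below the truck, so the net downward (centripetal) force is mg − N = mv²/r.
The truck leaves the road when N → 0, giving v_max = √(g r) = √(9.81 × 110) = 32.85 m/s.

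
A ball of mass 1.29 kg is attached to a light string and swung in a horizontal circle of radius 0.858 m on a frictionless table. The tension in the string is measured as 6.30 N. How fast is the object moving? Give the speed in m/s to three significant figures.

T = m v²/r ⇒ v = √(T r / m) = √(6.30 × 0.858 / 1.29) = √4.190 = 2.047 m/s.

2.05 m/s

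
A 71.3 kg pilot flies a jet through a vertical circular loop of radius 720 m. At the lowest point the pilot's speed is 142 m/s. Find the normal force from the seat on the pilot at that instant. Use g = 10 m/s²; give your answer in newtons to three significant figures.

At the lowest point, N points up (toward the centre) and the weight mg points down (away from the centre), so the net inward force is N − mg = mv²/r.
N = m(v²/r + g) = 71.3 × ((142)²/720 + 10.0) = 71.3 × (28.01 + 10.0) = 71.3 × 38.01 = 2710 N.

2710 N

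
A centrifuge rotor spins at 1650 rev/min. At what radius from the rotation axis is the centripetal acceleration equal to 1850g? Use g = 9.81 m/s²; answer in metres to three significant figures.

ω = 1650 rev/min × 2π/60 = 172.8 rad/s.
a_c = ω²r = 1850g ⇒ r = 1850 × 9.81 / (172.8)² = 18150/29860 = 0.6079 m.

0.608 m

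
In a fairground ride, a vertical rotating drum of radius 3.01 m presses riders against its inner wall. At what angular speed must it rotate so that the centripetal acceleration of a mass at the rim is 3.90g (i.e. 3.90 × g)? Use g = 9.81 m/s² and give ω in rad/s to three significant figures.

Centripetal acceleration a_c = ω²r. Setting ω²r = 3.90g:
ω = √(3.90g / r) = √(3.90 × 9.81 / 3.01) = √12.71 = 3.565 rad/s.

3.57 rad/s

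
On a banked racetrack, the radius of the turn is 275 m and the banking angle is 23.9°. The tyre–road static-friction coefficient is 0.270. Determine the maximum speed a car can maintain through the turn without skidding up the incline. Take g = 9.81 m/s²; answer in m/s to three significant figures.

At the maximum speed, friction acts down the slope at its limiting value f = μN. Radially (horizontal, toward centre): N sinθ + μN cosθ = mv²/r. Vertically: N cosθ − μN sinθ = mg.
Dividing: v² = r g (sinθ + μcosθ)/(cosθ − μsinθ).
sinθ + μcosθ = 0.4051 + 0.270×0.9143 = 0.6520; cosθ − μsinθ = 0.9143 − 0.270×0.4051 = 0.8049.
v² = 275 × 9.81 × 0.6520/0.8049 = 2185 m²/s², so v = 46.75 m/s.

46.7 m/s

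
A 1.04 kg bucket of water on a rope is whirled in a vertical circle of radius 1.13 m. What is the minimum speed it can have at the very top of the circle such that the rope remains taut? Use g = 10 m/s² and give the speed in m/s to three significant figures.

3.36 m/s

At the top, both weight mg and T point toward the centre: T + mg = mv²/r.
At minimum speed T → 0, so mg = mv_min²/r ⇒ v_min = √(g r) = √(10.0 × 1.13) = 3.362 m/s.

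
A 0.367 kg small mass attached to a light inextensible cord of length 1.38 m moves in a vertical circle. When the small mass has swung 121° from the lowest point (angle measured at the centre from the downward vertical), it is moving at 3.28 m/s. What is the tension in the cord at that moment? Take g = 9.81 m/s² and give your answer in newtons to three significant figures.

Take the radial direction toward the centre of the circle as positive. The component of the weight along the string toward the centre is −mg cos φ (φ measured from the bottom), so Newton's second law along the string gives T − mg cos φ = m v²/r.
cos 121° = -0.5150, so T = m(v²/r + g cos φ) = 0.367 × ((3.28)²/1.38 + 9.81 × -0.5150) = 0.367 × (7.796 + (-5.053)) = 0.367 × 2.743 = 1.007 N.

1.01 N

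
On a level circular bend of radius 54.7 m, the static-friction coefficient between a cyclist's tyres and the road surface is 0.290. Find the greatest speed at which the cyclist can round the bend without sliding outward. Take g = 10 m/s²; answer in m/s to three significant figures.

Friction provides the centripetal force on a flat curve. At maximum speed it is at its limiting value: μ_s m g = m v²/r.
Mass cancels: v_max = √(μ_s g r) = √(0.290 × 10.0 × 54.7) = √158.6 = 12.59 m/s.

12.6 m/s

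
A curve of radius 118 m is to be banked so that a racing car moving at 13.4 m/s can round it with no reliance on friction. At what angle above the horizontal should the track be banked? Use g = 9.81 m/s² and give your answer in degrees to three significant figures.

For a frictionless banked turn: horizontally N sinθ = mv²/r and vertically N cosθ = mg.
Dividing: tanθ = v²/(r g) = (13.4)²/(118 × 9.81) = 179.6/1158 = 0.1551.
θ = arctan(0.1551) = 8.817°.

8.82°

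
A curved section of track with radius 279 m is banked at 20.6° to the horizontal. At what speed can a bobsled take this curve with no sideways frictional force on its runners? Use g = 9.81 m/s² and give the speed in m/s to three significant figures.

32.1 m/s

On a frictionless banked curve, N sinθ = mv²/r and N cosθ = mg, so tanθ = v²/(rg).
v = √(r g tanθ) = √(279 × 9.81 × tan 20.6°) = √(279 × 9.81 × 0.3759) = √1029 = 32.07 m/s.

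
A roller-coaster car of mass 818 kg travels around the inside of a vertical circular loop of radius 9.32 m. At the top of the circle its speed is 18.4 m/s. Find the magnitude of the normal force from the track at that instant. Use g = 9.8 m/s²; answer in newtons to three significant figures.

At the top, both N and the weight mg point inward (toward the centre), so N + mg = mv²/r.
N = m(v²/r − g) = 818 × ((18.4)²/9.32 − 9.8) = 818 × (36.33 − 9.8) = 818 × 26.53 = 21700 N.

21700 N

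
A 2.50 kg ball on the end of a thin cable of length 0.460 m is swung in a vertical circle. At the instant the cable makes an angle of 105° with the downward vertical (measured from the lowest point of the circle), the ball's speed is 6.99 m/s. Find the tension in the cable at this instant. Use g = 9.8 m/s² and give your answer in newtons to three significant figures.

Take the radial direction toward the centre of the circle as positive. The component of the weight along the string toward the centre is −mg cos φ (φ measured from the bottom), so Newton's second law along the string gives T − mg cos φ = m v²/r.
cos 105° = -0.2588, so T = m(v²/r + g cos φ) = 2.50 × ((6.99)²/0.460 + 9.8 × -0.2588) = 2.50 × (106.2 + (-2.536)) = 2.50 × 103.7 = 259.2 N.

259 N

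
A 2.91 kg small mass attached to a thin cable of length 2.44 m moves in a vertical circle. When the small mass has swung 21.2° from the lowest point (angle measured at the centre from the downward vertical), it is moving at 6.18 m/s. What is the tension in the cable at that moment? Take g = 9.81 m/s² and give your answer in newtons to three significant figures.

72.2 N

Take the radial direction toward the centre of the circle as positive. The component of the weight along the string toward the centre is −mg cos φ (φ measured from the bottom), so Newton's second law along the string gives T − mg cos φ = m v²/r.
cos 21.2° = 0.9323, so T = m(v²/r + g cos φ) = 2.91 × ((6.18)²/2.44 + 9.81 × 0.9323) = 2.91 × (15.65 + (9.146)) = 2.91 × 24.80 = 72.16 N.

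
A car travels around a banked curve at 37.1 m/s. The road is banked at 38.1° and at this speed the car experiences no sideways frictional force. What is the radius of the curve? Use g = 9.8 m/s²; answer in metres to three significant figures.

Frictionless banking: tanθ = v²/(rg), so r = v²/(g tanθ).
r = (37.1)²/(9.8 × tan 38.1°) = 1376/(9.8 × 0.7841) = 1376/7.684 = 179.1 m.

179 m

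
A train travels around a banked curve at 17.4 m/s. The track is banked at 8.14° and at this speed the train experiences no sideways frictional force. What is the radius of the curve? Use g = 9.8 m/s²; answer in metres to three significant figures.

Frictionless banking: tanθ = v²/(rg), so r = v²/(g tanθ).
r = (17.4)²/(9.8 × tan 8.14°) = 302.8/(9.8 × 0.1430) = 302.8/1.402 = 216.0 m.

216 m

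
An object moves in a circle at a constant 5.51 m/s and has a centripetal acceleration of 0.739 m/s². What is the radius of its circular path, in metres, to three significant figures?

41.1 m

a_c = v²/r ⇒ r = v²/a_c = (5.51)²/0.739 = 30.36/0.739 = 41.08 m.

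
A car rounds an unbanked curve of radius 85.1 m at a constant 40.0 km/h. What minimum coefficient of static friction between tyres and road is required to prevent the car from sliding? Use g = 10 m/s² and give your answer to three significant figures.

0.145

v = 40.0/3.6 = 11.11 m/s.
Friction provides the centripetal force: μ_s m g = m v²/r, so μ_s = v²/(g r) = (11.11)²/(10.0 × 85.1) = 123.5/851.0 = 0.1451.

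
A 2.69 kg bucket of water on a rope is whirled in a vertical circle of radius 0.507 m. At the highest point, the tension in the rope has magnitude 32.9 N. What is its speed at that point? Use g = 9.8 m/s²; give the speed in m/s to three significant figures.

3.34 m/s

At the top, T + mg = mv²/r, so v = √(r(T/m + g)) = √(0.507 × (32.9/2.69 + 9.8)) = √(0.507 × 22.03) = √11.17 = 3.342 m/s.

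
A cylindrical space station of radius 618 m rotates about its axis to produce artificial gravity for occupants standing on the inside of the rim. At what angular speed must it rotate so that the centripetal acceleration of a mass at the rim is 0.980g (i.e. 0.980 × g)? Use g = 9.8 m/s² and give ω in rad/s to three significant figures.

Centripetal acceleration a_c = ω²r. Setting ω²r = 0.980g:
ω = √(0.980g / r) = √(0.980 × 9.8 / 618) = √0.01554 = 0.1247 rad/s.

0.125 rad/s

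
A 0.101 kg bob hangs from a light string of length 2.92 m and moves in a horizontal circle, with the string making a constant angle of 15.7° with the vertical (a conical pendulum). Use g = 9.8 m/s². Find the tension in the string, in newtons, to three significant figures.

Vertically the bob has no acceleration, so T cosθ = mg.
T = mg/cosθ = 0.101 × 9.8 / cos 15.7° = 0.9898/0.9627 = 1.028 N.

1.03 N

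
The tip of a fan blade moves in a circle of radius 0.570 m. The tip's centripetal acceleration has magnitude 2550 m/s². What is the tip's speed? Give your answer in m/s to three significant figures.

38.1 m/s

a_c = v²/r ⇒ v = √(a_c · r) = √(2550 × 0.570) = √1453 = 38.12 m/s.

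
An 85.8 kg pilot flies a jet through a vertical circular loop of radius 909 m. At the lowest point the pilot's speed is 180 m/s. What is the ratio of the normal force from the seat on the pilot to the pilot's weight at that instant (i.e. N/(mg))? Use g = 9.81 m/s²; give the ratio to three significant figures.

At the bottom, N − mg = mv²/r, so N = m(v²/r + g) and N/(mg) = v²/(rg) + 1 = (180)²/(909 × 9.81) + 1 = 3.633 + 1 = 4.633.

4.63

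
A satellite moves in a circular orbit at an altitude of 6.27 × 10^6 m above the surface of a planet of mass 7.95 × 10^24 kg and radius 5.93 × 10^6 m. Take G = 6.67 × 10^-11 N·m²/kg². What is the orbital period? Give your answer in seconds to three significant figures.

11600 s

r = R + h = 5.93 × 10^6 + 6.27 × 10^6 = 1.220 × 10^7 m. Gravity provides the centripetal force: G M m / r² = m v² / r ⇒ v = √(GM/r) = 6593 m/s.
T = 2πr/v = 2π × 1.220 × 10^7 / 6593 = 11630 s.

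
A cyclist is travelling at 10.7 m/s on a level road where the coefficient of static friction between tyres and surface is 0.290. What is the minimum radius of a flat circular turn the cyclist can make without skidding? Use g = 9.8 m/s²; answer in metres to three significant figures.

40.3 m

At the limit, μ_s m g = m v²/r, so r_min = v²/(μ_s g) = (10.7)²/(0.290 × 9.8) = 114.5/2.842 = 40.29 m.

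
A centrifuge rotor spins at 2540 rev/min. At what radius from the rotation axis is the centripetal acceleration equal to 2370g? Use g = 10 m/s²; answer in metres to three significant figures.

ω = 2540 rev/min × 2π/60 = 266.0 rad/s.
a_c = ω²r = 2370g ⇒ r = 2370 × 10.0 / (266.0)² = 23700/70750 = 0.3350 m.

0.335 m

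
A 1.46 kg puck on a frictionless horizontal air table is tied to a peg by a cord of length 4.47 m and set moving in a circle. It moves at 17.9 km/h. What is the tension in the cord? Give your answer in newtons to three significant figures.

8.08 N

v = 17.9 km/h = 17.9/3.6 = 4.972 m/s.
The tension is the only horizontal force, so it supplies the full centripetal force: T = m v²/r = 1.46 × (4.972)²/4.47 = 1.46 × 24.72/4.47 = 8.075 N.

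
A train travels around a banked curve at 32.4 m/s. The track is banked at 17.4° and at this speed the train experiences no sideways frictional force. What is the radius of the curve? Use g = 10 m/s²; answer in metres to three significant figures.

Frictionless banking: tanθ = v²/(rg), so r = v²/(g tanθ).
r = (32.4)²/(10.0 × tan 17.4°) = 1050/(10.0 × 0.3134) = 1050/3.134 = 335.0 m.

335 m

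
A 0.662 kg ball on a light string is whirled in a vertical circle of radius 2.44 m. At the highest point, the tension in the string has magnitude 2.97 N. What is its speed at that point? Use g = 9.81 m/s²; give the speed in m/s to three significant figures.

5.91 m/s

At the top, T + mg = mv²/r, so v = √(r(T/m + g)) = √(2.44 × (2.97/0.662 + 9.81)) = √(2.44 × 14.30) = √34.88 = 5.906 m/s.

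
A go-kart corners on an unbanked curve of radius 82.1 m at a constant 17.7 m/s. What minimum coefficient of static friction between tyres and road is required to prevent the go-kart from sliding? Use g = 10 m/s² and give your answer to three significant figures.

Friction provides the centripetal force: μ_s m g = m v²/r, so μ_s = v²/(g r) = (17.70)²/(10.0 × 82.1) = 313.3/821.0 = 0.3816.

0.382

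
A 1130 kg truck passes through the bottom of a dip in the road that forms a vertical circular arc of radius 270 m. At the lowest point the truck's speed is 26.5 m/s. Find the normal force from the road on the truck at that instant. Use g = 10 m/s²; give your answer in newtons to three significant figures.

At the lowest point, N points up (toward the centre) and the weight mg points down (away from the centre), so the net inward force is N − mg = mv²/r.
N = m(v²/r + g) = 1130 × ((26.5)²/270 + 10.0) = 1130 × (2.601 + 10.0) = 1130 × 12.60 = 14240 N.

14200 N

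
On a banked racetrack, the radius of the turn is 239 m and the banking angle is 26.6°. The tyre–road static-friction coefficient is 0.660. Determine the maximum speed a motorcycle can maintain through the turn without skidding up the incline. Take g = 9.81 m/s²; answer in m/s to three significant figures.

At the maximum speed, friction acts down the slope at its limiting value f = μN. Radially (horizontal, toward centre): N sinθ + μN cosθ = mv²/r. Vertically: N cosθ − μN sinθ = mg.
Dividing: v² = r g (sinθ + μcosθ)/(cosθ − μsinθ).
sinθ + μcosθ = 0.4478 + 0.660×0.8942 = 1.038; cosθ − μsinθ = 0.8942 − 0.660×0.4478 = 0.5986.
v² = 239 × 9.81 × 1.038/0.5986 = 4065 m²/s², so v = 63.76 m/s.

63.8 m/s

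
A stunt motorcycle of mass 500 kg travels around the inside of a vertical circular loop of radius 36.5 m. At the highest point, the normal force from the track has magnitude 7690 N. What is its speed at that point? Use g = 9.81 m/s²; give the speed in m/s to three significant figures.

30.3 m/s

At the top, N + mg = mv²/r, so v = √(r(N/m + g)) = √(36.5 × (7690/500 + 9.81)) = √(36.5 × 25.19) = √919.4 = 30.32 m/s.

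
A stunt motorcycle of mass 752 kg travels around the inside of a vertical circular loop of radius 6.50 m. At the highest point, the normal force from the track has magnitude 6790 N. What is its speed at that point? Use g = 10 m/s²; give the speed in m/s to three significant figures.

11.1 m/s

At the top, N + mg = mv²/r, so v = √(r(N/m + g)) = √(6.50 × (6790/752 + 10.0)) = √(6.50 × 19.03) = √123.7 = 11.12 m/s.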